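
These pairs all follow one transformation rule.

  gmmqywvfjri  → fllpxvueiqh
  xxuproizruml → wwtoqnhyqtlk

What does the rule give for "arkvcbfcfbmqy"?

zqjubaebealpx

Each output is the input with this applied: shift every letter 1 place backward in the alphabet (wrapping around).
"arkvcbfcfbmqy" → "zqjubaebealpx".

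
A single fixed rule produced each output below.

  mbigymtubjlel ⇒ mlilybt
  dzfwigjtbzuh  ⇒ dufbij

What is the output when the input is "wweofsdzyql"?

The pattern: keep every other character starting from the first (positions 1st, 3rd, 5th, ...), then take characters alternately from the front and the back (1st, last, 2nd, 2nd-last, ...).
Working it through for "wweofsdzyql": intermediate "wefdyl", final "wleyfd".
(Check on "mbigymtubjlel": → "miytbll" → "mlilybt" ✓)

wleyfd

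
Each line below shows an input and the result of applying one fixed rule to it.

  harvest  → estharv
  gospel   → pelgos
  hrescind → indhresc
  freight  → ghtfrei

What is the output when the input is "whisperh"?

The transformation: move the last 3 characters to the front (rotate right by 3).
So "whisperh" becomes "erhwhisp".

erhwhisp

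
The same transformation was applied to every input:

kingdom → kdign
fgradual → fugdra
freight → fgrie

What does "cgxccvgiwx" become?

ciggxvcc

The transformation: delete the last 2 characters, then take characters alternately from the front and the back (1st, last, 2nd, 2nd-last, ...).
Applying that to "cgxccvgiwx" gives "ciggxvcc".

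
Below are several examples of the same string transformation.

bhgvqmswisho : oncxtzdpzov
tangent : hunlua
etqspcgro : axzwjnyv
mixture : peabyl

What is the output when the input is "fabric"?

The rule is to delete the first character, then shift every letter 7 places forward in the alphabet (wrapping around).
Applying both steps to "fabric": "abric", then "hiypj".

hiypj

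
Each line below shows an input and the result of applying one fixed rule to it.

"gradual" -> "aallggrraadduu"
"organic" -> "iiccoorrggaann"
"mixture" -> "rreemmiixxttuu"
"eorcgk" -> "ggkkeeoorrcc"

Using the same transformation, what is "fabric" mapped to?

iiccffaabbrr

The pattern: move the last 2 characters to the front (rotate right by 2), then double every character.
On "fabric": the first step gives "icfabr", and the second then gives "iiccffaabbrr".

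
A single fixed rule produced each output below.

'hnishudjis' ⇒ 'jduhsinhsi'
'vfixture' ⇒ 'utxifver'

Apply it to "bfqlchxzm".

xhclqfbmz

The transformation: reverse the string, then move the first 2 characters to the end (rotate left by 2).
So "bfqlchxzm" becomes "xhclqfbmz".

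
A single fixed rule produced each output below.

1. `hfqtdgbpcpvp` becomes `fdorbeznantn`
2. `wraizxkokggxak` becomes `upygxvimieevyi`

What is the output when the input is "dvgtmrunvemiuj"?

bterkpsltckgsh

The pattern: shift every letter 2 places backward in the alphabet (wrapping around).
Doing the same to "dvgtmrunvemiuj": "bterkpsltckgsh".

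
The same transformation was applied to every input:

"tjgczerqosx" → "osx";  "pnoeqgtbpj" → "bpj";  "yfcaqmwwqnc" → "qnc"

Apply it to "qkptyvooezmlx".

Rule — keep only the last 3 characters.
So "qkptyvooezmlx" becomes "mlx".

mlx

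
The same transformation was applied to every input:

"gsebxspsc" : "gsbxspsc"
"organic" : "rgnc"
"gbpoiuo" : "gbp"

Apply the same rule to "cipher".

cphr

Looking at the pairs, the operation is to remove every vowel.
"cipher" → "cphr".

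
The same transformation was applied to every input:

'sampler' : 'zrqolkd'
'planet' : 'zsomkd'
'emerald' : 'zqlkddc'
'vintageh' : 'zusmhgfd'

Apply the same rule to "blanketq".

The rule is to shift every letter 1 place backward in the alphabet (wrapping around), then sort the characters into reverse alphabetical order.
Starting from "blanketq": after the first operation, "akzmjdsp"; after the second, "zspmkjda".

zspmkjda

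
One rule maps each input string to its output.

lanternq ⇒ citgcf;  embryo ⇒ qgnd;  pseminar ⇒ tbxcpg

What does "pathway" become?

iwlpn

In each case the input is transformed by: delete the first 2 characters, then shift every letter 11 places backward in the alphabet (wrapping around).
For "pathway", step one produces "thway"; step two turns that into "iwlpn".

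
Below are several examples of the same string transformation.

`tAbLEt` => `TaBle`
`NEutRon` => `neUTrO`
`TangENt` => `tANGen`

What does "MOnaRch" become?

Looking at the pairs, the operation is to flip the case of every letter, then delete the last character.
For "MOnaRch", step one produces "moNArCH"; step two turns that into "moNArC".

moNArC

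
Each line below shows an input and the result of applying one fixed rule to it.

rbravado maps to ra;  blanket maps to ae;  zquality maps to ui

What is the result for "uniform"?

ir

The transformation: keep one character in every 3, starting at position 3 (positions 3rd, 6th, 9th, ...).
Doing the same to "uniform": "ir".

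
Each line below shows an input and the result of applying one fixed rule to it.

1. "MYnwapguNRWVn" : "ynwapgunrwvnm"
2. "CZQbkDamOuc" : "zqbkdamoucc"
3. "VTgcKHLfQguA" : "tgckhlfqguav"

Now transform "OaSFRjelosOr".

What's happening: move the first character to the end, then convert every letter to lowercase.
Applying both steps to "OaSFRjelosOr": "aSFRjelosOrO", then "asfrjelosoro".

asfrjelosoro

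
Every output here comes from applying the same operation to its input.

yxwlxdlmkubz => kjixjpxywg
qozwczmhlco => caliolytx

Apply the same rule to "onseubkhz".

azeqgnw

The pattern: delete the last 2 characters, then shift every letter 12 places forward in the alphabet (wrapping around).
On "onseubkhz" that produces "azeqgnw".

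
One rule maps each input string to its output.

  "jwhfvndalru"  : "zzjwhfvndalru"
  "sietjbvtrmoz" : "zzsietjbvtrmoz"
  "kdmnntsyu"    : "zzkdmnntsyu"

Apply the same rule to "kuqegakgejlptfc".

zzkuqegakgejlptfc

Each output is the input with this applied: prepend "zz".
"kuqegakgejlptfc" → "zzkuqegakgejlptfc".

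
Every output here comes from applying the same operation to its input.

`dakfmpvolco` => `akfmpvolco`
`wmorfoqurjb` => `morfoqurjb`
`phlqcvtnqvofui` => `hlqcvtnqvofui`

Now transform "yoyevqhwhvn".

Rule — delete the first character.
"yoyevqhwhvn" → "oyevqhwhvn".

oyevqhwhvn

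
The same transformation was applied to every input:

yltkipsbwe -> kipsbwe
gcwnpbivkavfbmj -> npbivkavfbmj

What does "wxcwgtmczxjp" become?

In each case the input is transformed by: delete the first 3 characters.
Doing the same to "wxcwgtmczxjp": "wgtmczxjp".

wgtmczxjp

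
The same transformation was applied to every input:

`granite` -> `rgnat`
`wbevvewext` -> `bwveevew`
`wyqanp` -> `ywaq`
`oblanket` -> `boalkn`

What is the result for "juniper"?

Rule — swap each adjacent pair of characters (1↔2, 3↔4, ...), then delete the last 2 characters.
Applying both steps to "juniper": "ujinepr", then "ujine".

ujine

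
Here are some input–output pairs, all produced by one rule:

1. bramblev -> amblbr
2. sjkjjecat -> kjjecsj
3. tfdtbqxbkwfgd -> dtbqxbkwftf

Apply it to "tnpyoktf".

pyoktn

The rule is to delete the last 2 characters, then move the first 2 characters to the end (rotate left by 2).
"tnpyoktf" → "tnpyok" → "pyoktn".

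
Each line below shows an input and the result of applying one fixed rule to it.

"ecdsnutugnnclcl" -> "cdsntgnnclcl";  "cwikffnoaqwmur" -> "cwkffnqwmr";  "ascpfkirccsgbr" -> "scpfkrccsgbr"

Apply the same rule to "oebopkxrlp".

Each output is the input with this applied: remove every vowel.
So "oebopkxrlp" becomes "bpkxrlp".

bpkxrlp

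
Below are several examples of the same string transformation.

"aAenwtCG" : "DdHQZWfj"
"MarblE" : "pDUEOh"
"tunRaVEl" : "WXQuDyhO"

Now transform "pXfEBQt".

Looking at the pairs, the operation is to flip the case of every letter, then shift every letter 3 places forward in the alphabet (wrapping around).
Applying both steps to "pXfEBQt": "PxFebqT", then "SaIhetW".
(Check on "MarblE": → "mARBLe" → "pDUEOh" ✓)

SaIhetW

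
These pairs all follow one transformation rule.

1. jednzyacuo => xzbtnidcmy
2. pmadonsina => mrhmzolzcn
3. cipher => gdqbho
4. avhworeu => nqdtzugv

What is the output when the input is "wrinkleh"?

jkdgvqhm

The transformation: shift every letter 1 place backward in the alphabet (wrapping around), then swap the front and back halves of the string.
Starting from "wrinkleh": after the first operation, "vqhmjkdg"; after the second, "jkdgvqhm".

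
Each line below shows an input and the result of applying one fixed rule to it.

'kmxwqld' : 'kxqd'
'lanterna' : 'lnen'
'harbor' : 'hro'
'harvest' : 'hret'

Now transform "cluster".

cutr

The rule is to keep every other character starting from the first (positions 1st, 3rd, 5th, ...).
Doing the same to "cluster": "cutr".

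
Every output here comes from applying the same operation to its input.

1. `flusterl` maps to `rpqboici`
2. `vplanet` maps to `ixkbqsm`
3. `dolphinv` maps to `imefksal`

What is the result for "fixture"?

What's happening: move the first 2 characters to the end (rotate left by 2), then shift every letter 3 places backward in the alphabet (wrapping around).
Applying that to "fixture" gives "uqrobcf".

uqrobcf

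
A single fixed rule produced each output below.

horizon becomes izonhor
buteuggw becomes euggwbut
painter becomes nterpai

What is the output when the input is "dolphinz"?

The pattern: move the first 3 characters to the end (rotate left by 3).
For "dolphinz" the result is "phinzdol".

phinzdol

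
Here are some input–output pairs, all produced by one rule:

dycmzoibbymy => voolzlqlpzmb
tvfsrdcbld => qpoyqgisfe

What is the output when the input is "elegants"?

Looking at the pairs, the operation is to swap the front and back halves of the string, then shift every letter 13 places forward in the alphabet (wrapping around) — i.e. ROT13.
Applying both steps to "elegants": "antseleg", then "nagfryrt".

nagfryrt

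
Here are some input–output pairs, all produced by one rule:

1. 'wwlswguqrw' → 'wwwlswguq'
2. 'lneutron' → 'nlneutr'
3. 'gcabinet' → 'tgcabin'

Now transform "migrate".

Looking at the pairs, the operation is to move the last character to the front, then delete the last character.
On "migrate": the first step gives "emigrat", and the second then gives "emigra".

emigra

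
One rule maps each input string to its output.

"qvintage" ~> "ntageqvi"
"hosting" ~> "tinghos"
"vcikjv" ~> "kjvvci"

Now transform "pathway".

Rule — move the first 3 characters to the end (rotate left by 3).
"pathway" → "hwaypat".

hwaypat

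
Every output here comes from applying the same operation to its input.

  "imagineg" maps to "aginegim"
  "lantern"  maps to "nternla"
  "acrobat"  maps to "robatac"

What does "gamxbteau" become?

mxbteauga

The transformation: move the first 2 characters to the end (rotate left by 2).
"gamxbteau" → "mxbteauga".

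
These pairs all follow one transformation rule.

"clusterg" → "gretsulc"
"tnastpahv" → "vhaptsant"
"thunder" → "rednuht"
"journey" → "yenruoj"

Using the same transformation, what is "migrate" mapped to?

In each case the input is transformed by: reverse the string.
For "migrate" the result is "etargim".

etargim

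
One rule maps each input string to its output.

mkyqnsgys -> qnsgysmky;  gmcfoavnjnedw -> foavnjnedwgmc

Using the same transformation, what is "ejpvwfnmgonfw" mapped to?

In each case the input is transformed by: move the first 3 characters to the end (rotate left by 3).
On "ejpvwfnmgonfw" that produces "vwfnmgonfwejp".

vwfnmgonfwejp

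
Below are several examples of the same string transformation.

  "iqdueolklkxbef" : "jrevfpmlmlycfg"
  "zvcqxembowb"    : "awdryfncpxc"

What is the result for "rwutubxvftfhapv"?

Each output is the input with this applied: shift every letter 1 place forward in the alphabet (wrapping around).
Applying that to "rwutubxvftfhapv" gives "sxvuvcywgugibqw".

sxvuvcywgugibqw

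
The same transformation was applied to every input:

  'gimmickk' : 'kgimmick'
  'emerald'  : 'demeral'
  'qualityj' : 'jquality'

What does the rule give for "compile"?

ecompil

In each case the input is transformed by: move the last character to the front.
For "compile" the result is "ecompil".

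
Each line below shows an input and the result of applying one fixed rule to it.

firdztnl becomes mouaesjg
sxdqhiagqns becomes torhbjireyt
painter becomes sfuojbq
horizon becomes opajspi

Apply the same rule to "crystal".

Looking at the pairs, the operation is to reverse the string, then shift every letter 1 place forward in the alphabet (wrapping around).
Starting from "crystal": after the first operation, "latsyrc"; after the second, "mbutzsd".

mbutzsd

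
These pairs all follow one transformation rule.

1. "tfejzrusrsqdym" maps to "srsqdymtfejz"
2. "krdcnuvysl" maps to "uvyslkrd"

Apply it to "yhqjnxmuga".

xmugayhq

The rule is to swap the front and back halves of the string, then delete the last 2 characters.
Doing the same to "yhqjnxmuga": "xmugayhq".
(Check on "tfejzrusrsqdym": → "srsqdymtfejzru" → "srsqdymtfejz" ✓)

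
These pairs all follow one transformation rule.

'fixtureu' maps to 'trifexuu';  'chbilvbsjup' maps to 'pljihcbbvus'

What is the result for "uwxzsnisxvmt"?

The transformation: sort the characters into reverse alphabetical order, then move the first 3 characters to the end (rotate left by 3).
"uwxzsnisxvmt" → "zxxwvutssnmi" → "wvutssnmizxx".

wvutssnmizxx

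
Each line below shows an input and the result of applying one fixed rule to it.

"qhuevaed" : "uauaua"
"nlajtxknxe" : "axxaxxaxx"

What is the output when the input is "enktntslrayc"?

In each case the input is transformed by: keep one character in every 3, starting at position 3 (positions 3rd, 6th, 9th, ...), then write the whole string 3 times in a row.
So "enktntslrayc" becomes "ktrcktrcktrc".

ktrcktrcktrc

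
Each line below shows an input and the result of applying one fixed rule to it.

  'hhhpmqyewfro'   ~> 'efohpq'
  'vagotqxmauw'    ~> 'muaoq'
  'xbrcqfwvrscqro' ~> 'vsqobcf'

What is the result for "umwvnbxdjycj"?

dyjmvb

The pattern: keep every other character starting from the second (positions 2nd, 4th, 6th, ...), then move the first 3 characters to the end (rotate left by 3).
Starting from "umwvnbxdjycj": after the first operation, "mvbdyj"; after the second, "dyjmvb".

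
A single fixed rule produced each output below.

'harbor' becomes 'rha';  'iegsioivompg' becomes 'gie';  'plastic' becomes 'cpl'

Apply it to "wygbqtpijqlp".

pwy

Looking at the pairs, the operation is to move the first 2 characters to the end (rotate left by 2), then keep only the last 3 characters.
On "wygbqtpijqlp": the first step gives "gbqtpijqlpwy", and the second then gives "pwy".
(Check on "harbor": → "rborha" → "rha" ✓)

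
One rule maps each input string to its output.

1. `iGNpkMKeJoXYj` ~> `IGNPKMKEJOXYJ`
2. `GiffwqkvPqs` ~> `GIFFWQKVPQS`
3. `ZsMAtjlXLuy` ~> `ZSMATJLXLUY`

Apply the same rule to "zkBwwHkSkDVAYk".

Each output is the input with this applied: convert every letter to uppercase.
Doing the same to "zkBwwHkSkDVAYk": "ZKBWWHKSKDVAYK".

ZKBWWHKSKDVAYK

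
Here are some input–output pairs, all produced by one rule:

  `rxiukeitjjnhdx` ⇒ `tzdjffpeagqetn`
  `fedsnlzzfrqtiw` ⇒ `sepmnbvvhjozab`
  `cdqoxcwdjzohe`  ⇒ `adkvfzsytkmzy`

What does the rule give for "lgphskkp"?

In each case the input is transformed by: reverse the string, then shift every letter 4 places backward in the alphabet (wrapping around).
For "lgphskkp" the result is "lggodlch".

lggodlch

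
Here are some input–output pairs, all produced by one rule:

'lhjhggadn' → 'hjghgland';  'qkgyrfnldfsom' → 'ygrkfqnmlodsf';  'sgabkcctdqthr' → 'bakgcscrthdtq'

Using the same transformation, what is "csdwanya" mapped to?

wdasncya

The pattern: move the first 3 characters to the end (rotate left by 3), then take characters alternately from the front and the back (1st, last, 2nd, 2nd-last, ...).
Applying both steps to "csdwanya": "wanyacsd", then "wdasncya".
(Check on "qkgyrfnldfsom": → "yrfnldfsomqkg" → "ygrkfqnmlodsf" ✓)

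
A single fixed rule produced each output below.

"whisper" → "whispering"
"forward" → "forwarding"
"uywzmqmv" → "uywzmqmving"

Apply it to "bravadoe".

bravadoeing

The pattern: append "ing".
On "bravadoe" that produces "bravadoeing".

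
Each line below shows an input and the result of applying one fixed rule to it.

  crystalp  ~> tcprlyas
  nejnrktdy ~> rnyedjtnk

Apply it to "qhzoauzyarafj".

The pattern: take characters alternately from the front and the back (1st, last, 2nd, 2nd-last, ...), then move the last character to the front.
Starting from "qhzoauzyarafj": after the first operation, "qjhfzaoraauyz"; after the second, "zqjhfzaoraauy".

zqjhfzaoraauy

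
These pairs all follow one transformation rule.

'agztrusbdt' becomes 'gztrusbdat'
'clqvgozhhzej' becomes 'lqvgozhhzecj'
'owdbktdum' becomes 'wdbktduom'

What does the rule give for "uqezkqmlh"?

The pattern: swap the first and last characters, then move the first character to the end.
So "uqezkqmlh" becomes "qezkqmluh".
(Check on "agztrusbdt": → "tgztrusbda" → "gztrusbdat" ✓)

qezkqmluh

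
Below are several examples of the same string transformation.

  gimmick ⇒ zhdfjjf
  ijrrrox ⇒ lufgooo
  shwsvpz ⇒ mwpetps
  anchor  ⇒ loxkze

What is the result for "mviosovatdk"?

ahjsflplsxq

Rule — move the last 2 characters to the front (rotate right by 2), then shift every letter 3 places backward in the alphabet (wrapping around).
Starting from "mviosovatdk": after the first operation, "dkmviosovat"; after the second, "ahjsflplsxq".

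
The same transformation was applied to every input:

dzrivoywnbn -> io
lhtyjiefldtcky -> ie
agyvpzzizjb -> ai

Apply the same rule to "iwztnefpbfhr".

The pattern: keep only the vowels.
"iwztnefpbfhr" → "ie".

ie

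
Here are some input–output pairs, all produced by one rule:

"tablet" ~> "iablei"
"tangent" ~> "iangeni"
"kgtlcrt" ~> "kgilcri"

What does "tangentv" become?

iangeniv

The rule is to replace every "t" with "i".
For "tangentv" the result is "iangeniv".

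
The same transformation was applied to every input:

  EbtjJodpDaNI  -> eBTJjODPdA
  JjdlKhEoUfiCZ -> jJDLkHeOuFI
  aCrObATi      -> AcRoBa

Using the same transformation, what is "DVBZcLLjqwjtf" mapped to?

dvbzCllJQWJ

What's happening: flip the case of every letter, then delete the last 2 characters.
Doing the same to "DVBZcLLjqwjtf": "dvbzCllJQWJ".
(Check on "aCrObATi": → "AcRoBatI" → "AcRoBa" ✓)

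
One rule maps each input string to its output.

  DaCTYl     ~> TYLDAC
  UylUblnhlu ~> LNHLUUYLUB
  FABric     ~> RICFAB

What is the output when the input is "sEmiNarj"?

The pattern: swap the front and back halves of the string, then convert every letter to uppercase.
For "sEmiNarj", step one produces "NarjsEmi"; step two turns that into "NARJSEMI".

NARJSEMI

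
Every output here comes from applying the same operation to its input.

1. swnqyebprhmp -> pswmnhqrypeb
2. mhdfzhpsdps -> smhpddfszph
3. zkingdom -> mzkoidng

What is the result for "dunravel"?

The transformation: swap the first and last characters, then take characters alternately from the front and the back (1st, last, 2nd, 2nd-last, ...).
On "dunravel" that produces "lduenvra".
(Check on "zkingdom": → "mkingdoz" → "mzkoidng" ✓)

lduenvra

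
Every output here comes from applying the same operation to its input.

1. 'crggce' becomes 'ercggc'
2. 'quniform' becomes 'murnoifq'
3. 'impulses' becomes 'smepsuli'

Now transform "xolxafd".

doflaxx

In each case the input is transformed by: take characters alternately from the front and the back (1st, last, 2nd, 2nd-last, ...), then move the first character to the end.
Working it through for "xolxafd": intermediate "xdoflax", final "doflaxx".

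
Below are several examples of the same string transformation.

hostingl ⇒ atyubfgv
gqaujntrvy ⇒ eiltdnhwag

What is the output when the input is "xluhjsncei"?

The rule is to shift every letter 13 places forward in the alphabet (wrapping around) — i.e. ROT13, then move the last 3 characters to the front (rotate right by 3).
On "xluhjsncei": the first step gives "kyhuwfaprv", and the second then gives "prvkyhuwfa".

prvkyhuwfa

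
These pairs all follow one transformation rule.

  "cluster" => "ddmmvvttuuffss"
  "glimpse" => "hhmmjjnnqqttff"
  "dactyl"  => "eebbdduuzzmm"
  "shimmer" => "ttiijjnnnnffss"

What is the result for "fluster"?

ggmmvvttuuffss

In each case the input is transformed by: shift every letter 1 place forward in the alphabet (wrapping around), then double every character.
For "fluster", step one produces "gmvtufs"; step two turns that into "ggmmvvttuuffss".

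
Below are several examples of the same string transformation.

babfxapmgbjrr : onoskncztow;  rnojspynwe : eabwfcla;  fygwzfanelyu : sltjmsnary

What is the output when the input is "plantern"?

Each output is the input with this applied: delete the last 2 characters, then shift every letter 13 places forward in the alphabet (wrapping around) — i.e. ROT13.
Starting from "plantern": after the first operation, "plante"; after the second, "cynagr".

cynagr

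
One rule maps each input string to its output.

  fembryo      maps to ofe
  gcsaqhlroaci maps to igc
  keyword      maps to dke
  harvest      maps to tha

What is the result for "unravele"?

Looking at the pairs, the operation is to move the first 2 characters to the end (rotate left by 2), then keep only the last 3 characters.
Starting from "unravele": after the first operation, "raveleun"; after the second, "eun".

eun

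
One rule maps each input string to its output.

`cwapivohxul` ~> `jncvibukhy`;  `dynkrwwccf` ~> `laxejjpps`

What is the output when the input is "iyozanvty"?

lbmnaigl

Each output is the input with this applied: delete the first character, then shift every letter 13 places forward in the alphabet (wrapping around) — i.e. ROT13.
"iyozanvty" → "yozanvty" → "lbmnaigl".
(Check on "dynkrwwccf": → "ynkrwwccf" → "laxejjpps" ✓)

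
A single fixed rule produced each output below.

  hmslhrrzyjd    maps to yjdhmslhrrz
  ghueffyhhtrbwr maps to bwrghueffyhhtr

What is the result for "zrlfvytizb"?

izbzrlfvyt

Each output is the input with this applied: move the last 3 characters to the front (rotate right by 3).
So "zrlfvytizb" becomes "izbzrlfvyt".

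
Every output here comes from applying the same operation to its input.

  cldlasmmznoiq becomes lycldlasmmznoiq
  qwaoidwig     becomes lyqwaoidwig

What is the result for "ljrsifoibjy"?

The rule is to prepend "ly".
"ljrsifoibjy" → "lyljrsifoibjy".

lyljrsifoibjy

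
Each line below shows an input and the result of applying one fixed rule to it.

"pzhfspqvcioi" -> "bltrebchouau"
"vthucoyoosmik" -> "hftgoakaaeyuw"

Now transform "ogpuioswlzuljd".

asbguaeixlgxvp

The rule is to shift every letter 12 places forward in the alphabet (wrapping around).
Applying that to "ogpuioswlzuljd" gives "asbguaeixlgxvp".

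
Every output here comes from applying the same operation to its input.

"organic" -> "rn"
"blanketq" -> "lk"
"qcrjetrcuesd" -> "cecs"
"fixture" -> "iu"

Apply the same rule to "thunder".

hd

Looking at the pairs, the operation is to move the last character to the front, then keep one character in every 3, starting at position 3 (positions 3rd, 6th, 9th, ...).
For "thunder", step one produces "rthunde"; step two turns that into "hd".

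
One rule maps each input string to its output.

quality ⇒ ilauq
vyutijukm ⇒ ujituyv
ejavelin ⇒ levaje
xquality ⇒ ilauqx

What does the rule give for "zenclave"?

alcnez

Each output is the input with this applied: reverse the string, then delete the first 2 characters.
"zenclave" → "evalcnez" → "alcnez".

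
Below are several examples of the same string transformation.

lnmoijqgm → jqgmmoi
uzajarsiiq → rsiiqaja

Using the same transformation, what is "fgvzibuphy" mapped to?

buphyvzi

The pattern: delete the first 2 characters, then move the first 3 characters to the end (rotate left by 3).
On "fgvzibuphy": the first step gives "vzibuphy", and the second then gives "buphyvzi".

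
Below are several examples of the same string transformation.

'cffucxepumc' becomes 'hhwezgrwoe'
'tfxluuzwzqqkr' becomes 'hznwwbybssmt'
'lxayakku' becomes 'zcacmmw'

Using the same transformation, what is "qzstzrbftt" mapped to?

buvbtdhvv

In each case the input is transformed by: shift every letter 2 places forward in the alphabet (wrapping around), then delete the first character.
Working it through for "qzstzrbftt": intermediate "sbuvbtdhvv", final "buvbtdhvv".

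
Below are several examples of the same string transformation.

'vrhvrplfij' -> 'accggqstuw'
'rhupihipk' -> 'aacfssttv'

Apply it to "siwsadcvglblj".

Looking at the pairs, the operation is to shift every letter 11 places forward in the alphabet (wrapping around), then sort the characters into alphabetical order.
Starting from "siwsadcvglblj": after the first operation, "dthdlongrwmwu"; after the second, "ddghlmnortuww".

ddghlmnortuww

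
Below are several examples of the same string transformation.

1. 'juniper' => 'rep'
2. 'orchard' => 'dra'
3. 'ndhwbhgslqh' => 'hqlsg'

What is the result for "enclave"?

The transformation: take characters alternately from the front and the back (1st, last, 2nd, 2nd-last, ...), then keep every other character starting from the second (positions 2nd, 4th, 6th, ...).
On "enclave": the first step gives "eenvcal", and the second then gives "eva".

eva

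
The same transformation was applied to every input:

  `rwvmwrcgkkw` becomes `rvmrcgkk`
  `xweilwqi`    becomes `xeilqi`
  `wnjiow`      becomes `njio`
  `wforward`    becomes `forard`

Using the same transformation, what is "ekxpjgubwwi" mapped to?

ekxpjgubi

What's happening: remove every "w".
On "ekxpjgubwwi" that produces "ekxpjgubi".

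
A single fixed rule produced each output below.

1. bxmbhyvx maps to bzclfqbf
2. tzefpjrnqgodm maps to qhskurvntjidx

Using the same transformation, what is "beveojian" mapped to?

remnsizif

In each case the input is transformed by: reverse the string, then shift every letter 4 places forward in the alphabet (wrapping around).
On "beveojian" that produces "remnsizif".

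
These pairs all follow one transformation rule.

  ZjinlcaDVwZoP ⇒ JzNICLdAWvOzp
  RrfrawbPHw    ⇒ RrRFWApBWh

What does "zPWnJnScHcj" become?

Looking at the pairs, the operation is to swap each adjacent pair of characters (1↔2, 3↔4, ...), then flip the case of every letter.
On "zPWnJnScHcj" that produces "pZNwNjCsChJ".

pZNwNjCsChJ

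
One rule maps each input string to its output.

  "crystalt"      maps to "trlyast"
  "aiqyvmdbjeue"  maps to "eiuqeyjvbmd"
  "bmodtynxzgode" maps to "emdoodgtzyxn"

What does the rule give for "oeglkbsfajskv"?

vekgsljkabfs

Each output is the input with this applied: take characters alternately from the front and the back (1st, last, 2nd, 2nd-last, ...), then delete the first character.
Applying both steps to "oeglkbsfajskv": "ovekgsljkabfs", then "vekgsljkabfs".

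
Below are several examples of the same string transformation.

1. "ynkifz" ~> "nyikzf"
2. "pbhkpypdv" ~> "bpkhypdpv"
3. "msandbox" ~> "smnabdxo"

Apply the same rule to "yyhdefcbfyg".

yydhfebcyfg

In each case the input is transformed by: swap each adjacent pair of characters (1↔2, 3↔4, ...).
On "yyhdefcbfyg" that produces "yydhfebcyfg".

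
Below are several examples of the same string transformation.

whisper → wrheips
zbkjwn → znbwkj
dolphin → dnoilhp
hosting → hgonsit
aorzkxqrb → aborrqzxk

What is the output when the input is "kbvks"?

ksbkv

What's happening: take characters alternately from the front and the back (1st, last, 2nd, 2nd-last, ...).
Doing the same to "kbvks": "ksbkv".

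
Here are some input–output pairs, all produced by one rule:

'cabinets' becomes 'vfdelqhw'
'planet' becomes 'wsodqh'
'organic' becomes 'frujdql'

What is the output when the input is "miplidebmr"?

Each output is the input with this applied: move the last character to the front, then shift every letter 3 places forward in the alphabet (wrapping around).
"miplidebmr" → "rmiplidebm" → "uplsolghep".

uplsolghep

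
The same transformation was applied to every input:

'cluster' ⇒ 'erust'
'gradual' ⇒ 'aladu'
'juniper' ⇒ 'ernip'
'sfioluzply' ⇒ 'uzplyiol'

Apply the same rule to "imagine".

The pattern: delete the first 2 characters, then move the first 3 characters to the end (rotate left by 3).
Working it through for "imagine": intermediate "agine", final "neagi".

neagi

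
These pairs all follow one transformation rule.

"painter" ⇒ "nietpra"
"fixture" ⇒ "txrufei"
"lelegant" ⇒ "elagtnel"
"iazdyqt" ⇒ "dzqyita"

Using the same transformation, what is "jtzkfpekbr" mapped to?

kzpfkerbtj

The rule is to move the first 2 characters to the end (rotate left by 2), then swap each adjacent pair of characters (1↔2, 3↔4, ...).
For "jtzkfpekbr", step one produces "zkfpekbrjt"; step two turns that into "kzpfkerbtj".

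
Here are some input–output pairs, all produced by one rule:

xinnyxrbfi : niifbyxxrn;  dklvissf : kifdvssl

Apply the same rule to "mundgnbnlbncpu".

mlgdcbbuupnnnn

The transformation: sort the characters into reverse alphabetical order, then swap the front and back halves of the string.
For "mundgnbnlbncpu", step one produces "uupnnnnmlgdcbb"; step two turns that into "mlgdcbbuupnnnn".
(Check on "dklvissf": → "vsslkifd" → "kifdvssl" ✓)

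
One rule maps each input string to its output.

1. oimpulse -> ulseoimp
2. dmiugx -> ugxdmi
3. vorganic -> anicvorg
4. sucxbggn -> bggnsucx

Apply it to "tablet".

lettab

Rule — swap the front and back halves of the string.
"tablet" → "lettab".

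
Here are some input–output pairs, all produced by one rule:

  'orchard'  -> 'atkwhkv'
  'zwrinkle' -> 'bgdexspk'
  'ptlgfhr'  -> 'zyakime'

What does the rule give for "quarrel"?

kkxejnt

Rule — shift every letter 7 places backward in the alphabet (wrapping around), then move the first 3 characters to the end (rotate left by 3).
Applying both steps to "quarrel": "jntkkxe", then "kkxejnt".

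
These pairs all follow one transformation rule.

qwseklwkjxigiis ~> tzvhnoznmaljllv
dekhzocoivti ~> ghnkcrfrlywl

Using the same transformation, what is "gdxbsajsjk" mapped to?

jgaevdmvmn

The rule is to shift every letter 3 places forward in the alphabet (wrapping around).
Applying that to "gdxbsajsjk" gives "jgaevdmvmn".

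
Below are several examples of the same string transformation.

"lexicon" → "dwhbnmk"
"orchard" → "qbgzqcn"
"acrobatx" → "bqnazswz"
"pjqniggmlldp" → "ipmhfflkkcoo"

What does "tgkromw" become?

The rule is to move the first character to the end, then shift every letter 1 place backward in the alphabet (wrapping around).
For "tgkromw", step one produces "gkromwt"; step two turns that into "fjqnlvs".

fjqnlvs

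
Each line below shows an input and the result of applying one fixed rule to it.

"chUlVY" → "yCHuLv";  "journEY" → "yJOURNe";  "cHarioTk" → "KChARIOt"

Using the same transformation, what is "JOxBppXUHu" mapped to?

UjoXbPPxuh

In each case the input is transformed by: move the last character to the front, then flip the case of every letter.
On "JOxBppXUHu": the first step gives "uJOxBppXUH", and the second then gives "UjoXbPPxuh".
(Check on "journEY": → "YjournE" → "yJOURNe" ✓)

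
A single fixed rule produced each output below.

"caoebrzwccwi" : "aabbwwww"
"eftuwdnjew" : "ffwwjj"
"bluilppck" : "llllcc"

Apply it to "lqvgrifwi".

qqrrww

Rule — keep one character in every 3, starting at position 2 (positions 2nd, 5th, 8th, ...), then double every character.
Working it through for "lqvgrifwi": intermediate "qrw", final "qqrrww".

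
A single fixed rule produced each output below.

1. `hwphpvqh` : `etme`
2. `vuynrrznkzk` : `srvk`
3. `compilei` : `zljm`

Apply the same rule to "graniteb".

In each case the input is transformed by: shift every letter 3 places backward in the alphabet (wrapping around), then keep only the first 4 characters.
Doing the same to "graniteb": "doxk".

doxk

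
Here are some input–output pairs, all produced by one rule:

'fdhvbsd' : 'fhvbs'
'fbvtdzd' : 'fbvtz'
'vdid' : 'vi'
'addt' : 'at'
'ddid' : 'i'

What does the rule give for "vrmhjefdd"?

vrmhjef

The rule is to remove every "d".
Applying that to "vrmhjefdd" gives "vrmhjef".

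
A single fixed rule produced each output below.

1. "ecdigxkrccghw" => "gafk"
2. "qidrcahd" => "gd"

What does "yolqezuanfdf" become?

Each output is the input with this applied: shift every letter 3 places forward in the alphabet (wrapping around), then keep one character in every 3, starting at position 3 (positions 3rd, 6th, 9th, ...).
"yolqezuanfdf" → "brothcxdqigi" → "ocqi".

ocqi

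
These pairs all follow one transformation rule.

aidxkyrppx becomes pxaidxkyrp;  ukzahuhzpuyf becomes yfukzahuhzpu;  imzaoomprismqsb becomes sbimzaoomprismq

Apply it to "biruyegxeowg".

wgbiruyegxeo

The pattern: move the last 2 characters to the front (rotate right by 2).
"biruyegxeowg" → "wgbiruyegxeo".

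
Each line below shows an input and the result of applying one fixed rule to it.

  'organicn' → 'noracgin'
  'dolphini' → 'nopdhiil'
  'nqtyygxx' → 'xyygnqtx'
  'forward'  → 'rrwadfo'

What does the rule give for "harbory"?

rryabho

The pattern: sort the characters into alphabetical order, then move the last 3 characters to the front (rotate right by 3).
On "harbory": the first step gives "abhorry", and the second then gives "rryabho".
(Check on "forward": → "adforrw" → "rrwadfo" ✓)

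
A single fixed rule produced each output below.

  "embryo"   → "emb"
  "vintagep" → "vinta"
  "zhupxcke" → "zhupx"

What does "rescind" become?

Each output is the input with this applied: delete the last 3 characters.
Applying that to "rescind" gives "resc".

resc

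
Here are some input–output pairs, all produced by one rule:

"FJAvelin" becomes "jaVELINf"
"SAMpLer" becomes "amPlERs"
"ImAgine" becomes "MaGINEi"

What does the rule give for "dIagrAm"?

In each case the input is transformed by: flip the case of every letter, then move the first character to the end.
Starting from "dIagrAm": after the first operation, "DiAGRaM"; after the second, "iAGRaMD".
(Check on "FJAvelin": → "fjaVELIN" → "jaVELINf" ✓)

iAGRaMD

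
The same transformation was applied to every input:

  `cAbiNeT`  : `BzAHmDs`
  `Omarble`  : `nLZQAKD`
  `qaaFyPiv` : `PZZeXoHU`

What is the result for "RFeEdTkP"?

qeDdCsJo

The transformation: flip the case of every letter, then shift every letter 1 place backward in the alphabet (wrapping around).
Working it through for "RFeEdTkP": intermediate "rfEeDtKp", final "qeDdCsJo".
(Check on "Omarble": → "oMARBLE" → "nLZQAKD" ✓)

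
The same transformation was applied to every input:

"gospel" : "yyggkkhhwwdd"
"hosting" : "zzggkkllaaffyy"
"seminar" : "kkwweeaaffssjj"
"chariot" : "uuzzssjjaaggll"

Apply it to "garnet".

In each case the input is transformed by: shift every letter 8 places backward in the alphabet (wrapping around), then double every character.
Working it through for "garnet": intermediate "ysjfwl", final "yyssjjffwwll".

yyssjjffwwll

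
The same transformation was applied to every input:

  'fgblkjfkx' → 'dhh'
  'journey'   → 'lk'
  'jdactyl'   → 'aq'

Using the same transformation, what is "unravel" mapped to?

Each output is the input with this applied: keep one character in every 3, starting at position 2 (positions 2nd, 5th, 8th, ...), then shift every letter 3 places backward in the alphabet (wrapping around).
"unravel" → "ks".
(Check on "fgblkjfkx": → "gkk" → "dhh" ✓)

ks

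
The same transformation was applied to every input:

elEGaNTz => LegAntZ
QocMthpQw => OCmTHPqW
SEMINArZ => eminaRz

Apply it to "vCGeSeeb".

cgEsEEB

In each case the input is transformed by: delete the first character, then flip the case of every letter.
For "vCGeSeeb", step one produces "CGeSeeb"; step two turns that into "cgEsEEB".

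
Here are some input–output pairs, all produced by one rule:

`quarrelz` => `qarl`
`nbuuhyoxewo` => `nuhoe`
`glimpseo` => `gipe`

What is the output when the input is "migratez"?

The rule is to delete the last character, then keep every other character starting from the first (positions 1st, 3rd, 5th, ...).
For "migratez" the result is "mgae".

mgae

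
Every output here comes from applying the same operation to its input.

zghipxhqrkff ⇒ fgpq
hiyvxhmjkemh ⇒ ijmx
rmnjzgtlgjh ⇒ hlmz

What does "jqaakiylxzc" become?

Looking at the pairs, the operation is to keep one character in every 3, starting at position 2 (positions 2nd, 5th, 8th, ...), then sort the characters into alphabetical order.
Working it through for "jqaakiylxzc": intermediate "qklc", final "cklq".

cklq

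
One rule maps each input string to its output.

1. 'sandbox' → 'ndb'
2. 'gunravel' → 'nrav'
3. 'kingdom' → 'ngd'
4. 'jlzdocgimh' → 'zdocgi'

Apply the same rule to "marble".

rb

The rule is to delete the first 2 characters, then delete the last 2 characters.
Starting from "marble": after the first operation, "rble"; after the second, "rb".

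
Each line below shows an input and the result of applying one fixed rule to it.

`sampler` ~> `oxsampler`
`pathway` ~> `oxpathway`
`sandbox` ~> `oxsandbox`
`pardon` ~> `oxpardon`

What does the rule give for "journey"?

Looking at the pairs, the operation is to prepend "ox".
So "journey" becomes "oxjourney".

oxjourney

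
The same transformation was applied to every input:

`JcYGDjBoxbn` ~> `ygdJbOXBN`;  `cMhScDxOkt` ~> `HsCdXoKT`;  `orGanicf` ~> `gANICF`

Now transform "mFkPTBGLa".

The rule is to delete the first 2 characters, then flip the case of every letter.
On "mFkPTBGLa": the first step gives "kPTBGLa", and the second then gives "KptbglA".

KptbglA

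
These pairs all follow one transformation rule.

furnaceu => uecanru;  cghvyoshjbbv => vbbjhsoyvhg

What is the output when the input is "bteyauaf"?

fauayet

Looking at the pairs, the operation is to reverse the string, then delete the last character.
On "bteyauaf": the first step gives "fauayetb", and the second then gives "fauayet".
(Check on "furnaceu": → "uecanruf" → "uecanru" ✓)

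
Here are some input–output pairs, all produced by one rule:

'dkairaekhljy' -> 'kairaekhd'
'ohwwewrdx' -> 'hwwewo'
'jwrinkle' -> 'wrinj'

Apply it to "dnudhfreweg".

In each case the input is transformed by: delete the last 3 characters, then move the first character to the end.
On "dnudhfreweg": the first step gives "dnudhfre", and the second then gives "nudhfred".

nudhfred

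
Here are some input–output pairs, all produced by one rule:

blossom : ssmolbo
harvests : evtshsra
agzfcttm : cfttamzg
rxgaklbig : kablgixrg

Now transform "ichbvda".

In each case the input is transformed by: move the first 3 characters to the end (rotate left by 3), then swap each adjacent pair of characters (1↔2, 3↔4, ...).
For "ichbvda", step one produces "bvdaich"; step two turns that into "vbadcih".

vbadcih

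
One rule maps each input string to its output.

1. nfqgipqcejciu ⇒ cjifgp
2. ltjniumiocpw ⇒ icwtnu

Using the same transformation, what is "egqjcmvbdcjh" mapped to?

bchgjm

Looking at the pairs, the operation is to keep every other character starting from the second (positions 2nd, 4th, 6th, ...), then move the last 3 characters to the front (rotate right by 3).
Starting from "egqjcmvbdcjh": after the first operation, "gjmbch"; after the second, "bchgjm".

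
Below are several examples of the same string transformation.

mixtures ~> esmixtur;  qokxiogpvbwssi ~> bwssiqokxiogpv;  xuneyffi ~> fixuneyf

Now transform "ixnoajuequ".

Each output is the input with this applied: swap the front and back halves of the string, then move the first 2 characters to the end (rotate left by 2).
"ixnoajuequ" → "juequixnoa" → "equixnoaju".

equixnoaju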